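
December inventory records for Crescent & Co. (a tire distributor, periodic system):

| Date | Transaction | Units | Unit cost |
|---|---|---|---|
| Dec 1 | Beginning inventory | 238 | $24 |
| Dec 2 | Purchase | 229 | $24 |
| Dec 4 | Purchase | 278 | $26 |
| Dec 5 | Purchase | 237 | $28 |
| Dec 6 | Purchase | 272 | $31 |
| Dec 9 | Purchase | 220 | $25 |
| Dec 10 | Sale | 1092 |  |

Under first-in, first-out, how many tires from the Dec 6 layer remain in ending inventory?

Dec 10, 1092 sold [FIFO — oldest first]: 238 @ $24 + 229 @ $24 + 278 @ $26 + 237 @ $28 + 110 @ $31 = $28,482
Ending inventory: 162 @ $31 + 220 @ $25 = $10,522
Check: goods available $39,004 = COGS $28,482 + ending $10,522

162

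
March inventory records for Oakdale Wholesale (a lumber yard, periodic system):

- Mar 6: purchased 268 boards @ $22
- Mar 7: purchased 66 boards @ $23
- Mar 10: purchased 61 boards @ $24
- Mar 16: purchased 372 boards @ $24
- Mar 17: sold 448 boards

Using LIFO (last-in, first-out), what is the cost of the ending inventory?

Ending inventory = $7,069

Mar 17, 448 sold [LIFO — newest first]: 372 @ $24 + 61 @ $24 + 15 @ $23 = $10,737
Ending inventory: 268 @ $22 + 51 @ $23 = $7,069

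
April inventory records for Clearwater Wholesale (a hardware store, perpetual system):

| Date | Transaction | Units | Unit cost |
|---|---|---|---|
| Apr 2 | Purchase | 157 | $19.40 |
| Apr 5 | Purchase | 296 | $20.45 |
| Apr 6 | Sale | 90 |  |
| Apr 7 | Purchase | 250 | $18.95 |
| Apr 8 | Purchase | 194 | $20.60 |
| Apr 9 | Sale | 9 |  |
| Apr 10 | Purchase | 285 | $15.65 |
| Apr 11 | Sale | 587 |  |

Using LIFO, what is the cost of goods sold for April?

COGS = $12,514.30

Apr 6, 90 sold [LIFO — newest first]: 90 @ $20.45 = $1,840.50
Apr 9, 9 sold [LIFO — newest first]: 9 @ $20.60 = $185.40
Apr 11, 587 sold [LIFO — newest first]: 285 @ $15.65 + 185 @ $20.60 + 117 @ $18.95 = $10,488.40
Total COGS = $1,840.50 + $185.40 + $10,488.40 = $12,514.30
Ending inventory: 157 @ $19.40 + 206 @ $20.45 + 133 @ $18.95 = $9,778.85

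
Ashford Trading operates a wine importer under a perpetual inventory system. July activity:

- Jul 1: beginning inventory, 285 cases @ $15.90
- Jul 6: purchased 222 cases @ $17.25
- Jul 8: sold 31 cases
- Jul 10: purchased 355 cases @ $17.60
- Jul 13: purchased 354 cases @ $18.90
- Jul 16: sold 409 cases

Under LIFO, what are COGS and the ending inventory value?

Jul 8, 31 sold [LIFO — newest first]: 31 @ $17.25 = $534.75
Jul 16, 409 sold [LIFO — newest first]: 354 @ $18.90 + 55 @ $17.60 = $7,658.60
Total COGS = $534.75 + $7,658.60 = $8,193.35
Ending inventory: 285 @ $15.90 + 191 @ $17.25 + 300 @ $17.60 = $13,106.25

COGS = $8,193.35; ending inventory = $13,106.25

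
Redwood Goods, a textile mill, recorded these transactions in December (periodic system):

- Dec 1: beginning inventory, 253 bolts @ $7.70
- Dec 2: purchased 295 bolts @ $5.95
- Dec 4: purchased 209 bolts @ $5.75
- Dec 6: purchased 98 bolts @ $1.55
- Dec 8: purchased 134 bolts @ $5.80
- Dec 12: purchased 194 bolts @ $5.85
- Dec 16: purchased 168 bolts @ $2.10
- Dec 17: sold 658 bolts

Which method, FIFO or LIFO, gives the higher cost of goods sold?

FIFO COGS: 253 @ $7.70 + 295 @ $5.95 + 110 @ $5.75 = $4,335.85
LIFO COGS: 168 @ $2.10 + 194 @ $5.85 + 134 @ $5.80 + 98 @ $1.55 + 64 @ $5.75 = $2,784.80

FIFO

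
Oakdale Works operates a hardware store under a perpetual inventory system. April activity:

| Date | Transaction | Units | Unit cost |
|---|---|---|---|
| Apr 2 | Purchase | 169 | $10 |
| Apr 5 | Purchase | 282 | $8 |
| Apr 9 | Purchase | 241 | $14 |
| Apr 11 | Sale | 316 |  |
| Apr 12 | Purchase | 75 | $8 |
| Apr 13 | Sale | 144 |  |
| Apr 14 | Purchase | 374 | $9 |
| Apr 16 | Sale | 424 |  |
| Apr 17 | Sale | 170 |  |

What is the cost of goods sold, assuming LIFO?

COGS = $10,416

Apr 11, 316 sold [LIFO — newest first]: 241 @ $14 + 75 @ $8 = $3,974
Apr 13, 144 sold [LIFO — newest first]: 75 @ $8 + 69 @ $8 = $1,152
Apr 16, 424 sold [LIFO — newest first]: 374 @ $9 + 50 @ $8 = $3,766
Apr 17, 170 sold [LIFO — newest first]: 88 @ $8 + 82 @ $10 = $1,524
Total COGS = $3,974 + $1,152 + $3,766 + $1,524 = $10,416
Ending inventory: 87 @ $10 = $870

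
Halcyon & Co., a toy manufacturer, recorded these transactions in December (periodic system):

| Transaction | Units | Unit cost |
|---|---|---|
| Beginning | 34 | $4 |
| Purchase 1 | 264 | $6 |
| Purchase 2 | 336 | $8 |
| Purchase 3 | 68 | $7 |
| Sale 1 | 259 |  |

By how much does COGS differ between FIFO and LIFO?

$518

FIFO COGS: 34 @ $4 + 225 @ $6 = $1,486
LIFO COGS: 68 @ $7 + 191 @ $8 = $2,004
Difference = |$1,486 − $2,004| = $518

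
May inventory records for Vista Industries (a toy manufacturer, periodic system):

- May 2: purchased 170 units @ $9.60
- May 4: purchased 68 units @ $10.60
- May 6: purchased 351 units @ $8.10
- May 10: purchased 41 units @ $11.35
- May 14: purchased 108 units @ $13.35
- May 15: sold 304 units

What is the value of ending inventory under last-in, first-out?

May 15, 304 sold [LIFO — newest first]: 108 @ $13.35 + 41 @ $11.35 + 155 @ $8.10 = $3,162.65
Ending inventory: 170 @ $9.60 + 68 @ $10.60 + 196 @ $8.10 = $3,940.40
Check: goods available $7,103.05 = COGS $3,162.65 + ending $3,940.40

Ending inventory = $3,940.40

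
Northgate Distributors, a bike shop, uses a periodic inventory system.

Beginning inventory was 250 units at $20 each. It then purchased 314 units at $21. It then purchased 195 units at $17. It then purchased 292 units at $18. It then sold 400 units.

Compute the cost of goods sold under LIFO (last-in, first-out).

Sale 1 (400) [LIFO — newest first]: 292 @ $18 + 108 @ $17 = $7,092
Ending inventory: 250 @ $20 + 314 @ $21 + 87 @ $17 = $13,073
Check: goods available $20,165 = COGS $7,092 + ending $13,073

COGS = $7,092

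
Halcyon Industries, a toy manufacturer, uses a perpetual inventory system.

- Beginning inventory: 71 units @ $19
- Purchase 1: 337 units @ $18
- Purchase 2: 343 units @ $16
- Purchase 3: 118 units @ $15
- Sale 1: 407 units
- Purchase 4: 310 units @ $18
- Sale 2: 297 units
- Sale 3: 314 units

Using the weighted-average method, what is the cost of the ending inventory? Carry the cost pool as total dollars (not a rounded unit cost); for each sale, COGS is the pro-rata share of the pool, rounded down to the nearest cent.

After Beginning: 71 on hand, pool $1,349.00 (≈ $19.0000 each)
After Purchase 1: 408 on hand, pool $7,415.00 (≈ $18.1740 each)
After Purchase 2: 751 on hand, pool $12,903.00 (≈ $17.1811 each)
After Purchase 3: 869 on hand, pool $14,673.00 (≈ $16.8849 each)
Sale 1, sell 407: 407/869 × $14,673.00 → $6,872.16
After Purchase 4: 772 on hand, pool $13,380.84 (≈ $17.3327 each)
Sale 2, sell 297: 297/772 × $13,380.84 → $5,147.81
Sale 3, sell 314: 314/475 × $8,233.03 → $5,442.46
Total COGS = $6,872.16 + $5,147.81 + $5,442.46 = $17,462.43
Ending inventory (cost pool remaining) = $2,790.57

Ending inventory = $2,790.57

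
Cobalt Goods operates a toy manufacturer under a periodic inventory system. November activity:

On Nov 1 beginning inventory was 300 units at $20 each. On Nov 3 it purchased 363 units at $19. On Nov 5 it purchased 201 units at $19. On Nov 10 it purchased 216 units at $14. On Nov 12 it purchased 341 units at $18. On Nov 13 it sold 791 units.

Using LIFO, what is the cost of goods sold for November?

Nov 13, 791 sold [LIFO — newest first]: 341 @ $18 + 216 @ $14 + 201 @ $19 + 33 @ $19 = $13,608
Ending inventory: 300 @ $20 + 330 @ $19 = $12,270

COGS = $13,608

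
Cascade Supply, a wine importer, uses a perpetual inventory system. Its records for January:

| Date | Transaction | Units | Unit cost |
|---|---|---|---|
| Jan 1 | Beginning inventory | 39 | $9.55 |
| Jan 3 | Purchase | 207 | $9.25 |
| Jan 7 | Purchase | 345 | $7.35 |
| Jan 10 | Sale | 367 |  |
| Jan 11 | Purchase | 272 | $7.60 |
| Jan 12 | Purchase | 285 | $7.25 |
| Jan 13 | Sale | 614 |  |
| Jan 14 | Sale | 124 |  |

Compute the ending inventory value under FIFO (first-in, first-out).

Ending inventory = $311.75

Jan 10, 367 sold [FIFO — oldest first]: 39 @ $9.55 + 207 @ $9.25 + 121 @ $7.35 = $3,176.55
Jan 13, 614 sold [FIFO — oldest first]: 224 @ $7.35 + 272 @ $7.60 + 118 @ $7.25 = $4,569.10
Jan 14, 124 sold [FIFO — oldest first]: 124 @ $7.25 = $899.00
Total COGS = $3,176.55 + $4,569.10 + $899.00 = $8,644.65
Ending inventory: 43 @ $7.25 = $311.75
Check: goods available $8,956.40 = COGS $8,644.65 + ending $311.75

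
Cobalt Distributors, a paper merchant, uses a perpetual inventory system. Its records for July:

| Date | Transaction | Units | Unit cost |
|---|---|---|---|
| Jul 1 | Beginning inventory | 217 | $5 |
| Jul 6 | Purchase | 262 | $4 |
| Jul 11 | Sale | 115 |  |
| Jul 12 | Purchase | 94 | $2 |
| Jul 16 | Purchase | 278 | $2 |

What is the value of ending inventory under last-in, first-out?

Jul 11, 115 sold [LIFO — newest first]: 115 @ $4 = $460
Ending inventory: 217 @ $5 + 147 @ $4 + 94 @ $2 + 278 @ $2 = $2,417
Check: goods available $2,877 = COGS $460 + ending $2,417

Ending inventory = $2,417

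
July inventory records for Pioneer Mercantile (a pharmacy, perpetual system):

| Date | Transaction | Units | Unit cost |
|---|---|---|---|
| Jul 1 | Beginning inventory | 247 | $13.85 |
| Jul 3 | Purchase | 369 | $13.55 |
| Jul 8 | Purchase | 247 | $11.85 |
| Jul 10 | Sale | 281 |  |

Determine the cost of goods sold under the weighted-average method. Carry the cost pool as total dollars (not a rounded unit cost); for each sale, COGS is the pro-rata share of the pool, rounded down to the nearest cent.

COGS = $3,694.95

After Jul 1: 247 on hand, pool $3,420.95 (≈ $13.8500 each)
After Jul 3: 616 on hand, pool $8,420.90 (≈ $13.6703 each)
After Jul 8: 863 on hand, pool $11,347.85 (≈ $13.1493 each)
Jul 10, sell 281: 281/863 × $11,347.85 → $3,694.95
Ending inventory (cost pool remaining) = $7,652.90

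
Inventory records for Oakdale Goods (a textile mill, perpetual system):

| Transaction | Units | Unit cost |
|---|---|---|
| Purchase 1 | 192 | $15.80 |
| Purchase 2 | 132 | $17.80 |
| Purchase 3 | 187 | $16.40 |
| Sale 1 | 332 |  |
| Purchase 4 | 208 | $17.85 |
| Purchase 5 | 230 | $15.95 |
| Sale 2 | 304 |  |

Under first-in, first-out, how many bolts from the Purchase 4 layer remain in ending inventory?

Sale 1 (332) [FIFO — oldest first]: 192 @ $15.80 + 132 @ $17.80 + 8 @ $16.40 = $5,514.40
Sale 2 (304) [FIFO — oldest first]: 179 @ $16.40 + 125 @ $17.85 = $5,166.85
Total COGS = $5,514.40 + $5,166.85 = $10,681.25
Ending inventory: 83 @ $17.85 + 230 @ $15.95 = $5,150.05

83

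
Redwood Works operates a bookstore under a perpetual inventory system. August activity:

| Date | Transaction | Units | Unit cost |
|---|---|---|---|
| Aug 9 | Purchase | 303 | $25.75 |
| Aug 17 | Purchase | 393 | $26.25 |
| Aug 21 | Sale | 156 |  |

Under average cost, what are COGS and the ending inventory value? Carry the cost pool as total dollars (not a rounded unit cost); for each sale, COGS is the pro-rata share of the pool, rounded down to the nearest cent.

After Aug 9: 303 on hand, pool $7,802.25 (≈ $25.7500 each)
After Aug 17: 696 on hand, pool $18,118.50 (≈ $26.0323 each)
Aug 21, sell 156: 156/696 × $18,118.50 → $4,061.04
Ending inventory (cost pool remaining) = $14,057.46
Check: goods available $18,118.50 = COGS $4,061.04 + ending $14,057.46

COGS = $4,061.04; ending inventory = $14,057.46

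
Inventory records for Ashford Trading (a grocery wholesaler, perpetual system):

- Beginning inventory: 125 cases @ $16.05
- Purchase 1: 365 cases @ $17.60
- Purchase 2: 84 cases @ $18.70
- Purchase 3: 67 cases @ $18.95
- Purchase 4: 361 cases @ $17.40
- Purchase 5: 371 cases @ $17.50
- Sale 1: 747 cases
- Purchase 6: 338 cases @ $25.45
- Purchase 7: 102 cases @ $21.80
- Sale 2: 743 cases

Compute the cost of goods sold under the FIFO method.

Sale 1 (747) [FIFO — oldest first]: 125 @ $16.05 + 365 @ $17.60 + 84 @ $18.70 + 67 @ $18.95 + 106 @ $17.40 = $13,115.10
Sale 2 (743) [FIFO — oldest first]: 255 @ $17.40 + 371 @ $17.50 + 117 @ $25.45 = $13,907.15
Total COGS = $13,115.10 + $13,907.15 = $27,022.25
Ending inventory: 221 @ $25.45 + 102 @ $21.80 = $7,848.05
Check: goods available $34,870.30 = COGS $27,022.25 + ending $7,848.05

COGS = $27,022.25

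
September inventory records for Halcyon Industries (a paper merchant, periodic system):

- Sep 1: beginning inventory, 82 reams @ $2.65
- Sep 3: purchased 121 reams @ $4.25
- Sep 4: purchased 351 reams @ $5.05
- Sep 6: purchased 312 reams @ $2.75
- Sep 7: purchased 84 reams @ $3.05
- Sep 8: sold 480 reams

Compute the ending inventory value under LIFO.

Ending inventory = $2,079.90

Sep 8, 480 sold [LIFO — newest first]: 84 @ $3.05 + 312 @ $2.75 + 84 @ $5.05 = $1,538.40
Ending inventory: 82 @ $2.65 + 121 @ $4.25 + 267 @ $5.05 = $2,079.90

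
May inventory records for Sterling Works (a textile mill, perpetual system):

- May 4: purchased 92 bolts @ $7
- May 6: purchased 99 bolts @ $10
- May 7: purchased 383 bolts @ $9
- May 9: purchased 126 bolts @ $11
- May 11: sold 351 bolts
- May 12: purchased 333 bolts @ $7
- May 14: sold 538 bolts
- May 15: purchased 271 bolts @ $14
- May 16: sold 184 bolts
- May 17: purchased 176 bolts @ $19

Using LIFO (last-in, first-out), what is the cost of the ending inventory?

May 11, 351 sold [LIFO — newest first]: 126 @ $11 + 225 @ $9 = $3,411
May 14, 538 sold [LIFO — newest first]: 333 @ $7 + 158 @ $9 + 47 @ $10 = $4,223
May 16, 184 sold [LIFO — newest first]: 184 @ $14 = $2,576
Total COGS = $3,411 + $4,223 + $2,576 = $10,210
Ending inventory: 92 @ $7 + 52 @ $10 + 87 @ $14 + 176 @ $19 = $5,726

Ending inventory = $5,726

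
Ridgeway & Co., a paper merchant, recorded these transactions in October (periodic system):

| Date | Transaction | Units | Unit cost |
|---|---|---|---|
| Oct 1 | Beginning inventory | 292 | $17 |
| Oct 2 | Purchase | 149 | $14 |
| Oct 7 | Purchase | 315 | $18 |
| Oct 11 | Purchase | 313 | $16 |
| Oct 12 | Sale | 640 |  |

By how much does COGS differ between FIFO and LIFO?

FIFO COGS: 292 @ $17 + 149 @ $14 + 199 @ $18 = $10,632
LIFO COGS: 313 @ $16 + 315 @ $18 + 12 @ $14 = $10,846
Difference = |$10,632 − $10,846| = $214

$214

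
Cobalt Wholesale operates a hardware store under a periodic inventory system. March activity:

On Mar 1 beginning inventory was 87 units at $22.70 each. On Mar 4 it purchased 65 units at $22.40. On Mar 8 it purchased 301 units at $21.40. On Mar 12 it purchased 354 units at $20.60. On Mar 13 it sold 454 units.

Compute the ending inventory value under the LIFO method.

Ending inventory = $7,732.30

Mar 13, 454 sold [LIFO — newest first]: 354 @ $20.60 + 100 @ $21.40 = $9,432.40
Ending inventory: 87 @ $22.70 + 65 @ $22.40 + 201 @ $21.40 = $7,732.30
Check: goods available $17,164.70 = COGS $9,432.40 + ending $7,732.30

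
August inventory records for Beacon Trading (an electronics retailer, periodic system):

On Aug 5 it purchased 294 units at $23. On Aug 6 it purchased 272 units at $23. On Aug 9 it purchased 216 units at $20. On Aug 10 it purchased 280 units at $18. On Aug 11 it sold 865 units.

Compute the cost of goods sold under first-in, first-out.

Aug 11, 865 sold [FIFO — oldest first]: 294 @ $23 + 272 @ $23 + 216 @ $20 + 83 @ $18 = $18,832
Ending inventory: 197 @ $18 = $3,546

COGS = $18,832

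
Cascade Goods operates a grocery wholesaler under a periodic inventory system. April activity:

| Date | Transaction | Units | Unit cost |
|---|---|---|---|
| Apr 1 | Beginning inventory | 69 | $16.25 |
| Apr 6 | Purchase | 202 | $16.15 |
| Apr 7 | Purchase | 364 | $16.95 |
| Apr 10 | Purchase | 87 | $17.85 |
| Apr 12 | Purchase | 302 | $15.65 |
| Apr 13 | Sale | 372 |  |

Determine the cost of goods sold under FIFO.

COGS = $6,095.50

Apr 13, 372 sold [FIFO — oldest first]: 69 @ $16.25 + 202 @ $16.15 + 101 @ $16.95 = $6,095.50
Ending inventory: 263 @ $16.95 + 87 @ $17.85 + 302 @ $15.65 = $10,737.10
Check: goods available $16,832.60 = COGS $6,095.50 + ending $10,737.10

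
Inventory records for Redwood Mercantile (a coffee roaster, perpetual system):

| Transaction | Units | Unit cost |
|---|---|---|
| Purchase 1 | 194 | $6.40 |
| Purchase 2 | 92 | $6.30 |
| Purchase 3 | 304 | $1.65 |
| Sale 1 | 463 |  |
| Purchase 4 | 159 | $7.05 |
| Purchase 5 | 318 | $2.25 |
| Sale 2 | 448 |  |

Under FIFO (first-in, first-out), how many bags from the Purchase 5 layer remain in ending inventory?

156

Sale 1 (463) [FIFO — oldest first]: 194 @ $6.40 + 92 @ $6.30 + 177 @ $1.65 = $2,113.25
Sale 2 (448) [FIFO — oldest first]: 127 @ $1.65 + 159 @ $7.05 + 162 @ $2.25 = $1,695.00
Total COGS = $2,113.25 + $1,695.00 = $3,808.25
Ending inventory: 156 @ $2.25 = $351.00
Check: goods available $4,159.25 = COGS $3,808.25 + ending $351.00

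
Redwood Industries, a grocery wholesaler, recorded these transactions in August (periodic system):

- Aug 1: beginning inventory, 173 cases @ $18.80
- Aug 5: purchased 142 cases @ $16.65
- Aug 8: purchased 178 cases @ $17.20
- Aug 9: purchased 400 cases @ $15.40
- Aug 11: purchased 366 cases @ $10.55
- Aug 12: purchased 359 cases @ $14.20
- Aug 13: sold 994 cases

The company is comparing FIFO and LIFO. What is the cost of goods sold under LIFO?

COGS = $13,101.70

FIFO COGS: 173 @ $18.80 + 142 @ $16.65 + 178 @ $17.20 + 400 @ $15.40 + 101 @ $10.55 = $15,903.85
LIFO COGS: 359 @ $14.20 + 366 @ $10.55 + 269 @ $15.40 = $13,101.70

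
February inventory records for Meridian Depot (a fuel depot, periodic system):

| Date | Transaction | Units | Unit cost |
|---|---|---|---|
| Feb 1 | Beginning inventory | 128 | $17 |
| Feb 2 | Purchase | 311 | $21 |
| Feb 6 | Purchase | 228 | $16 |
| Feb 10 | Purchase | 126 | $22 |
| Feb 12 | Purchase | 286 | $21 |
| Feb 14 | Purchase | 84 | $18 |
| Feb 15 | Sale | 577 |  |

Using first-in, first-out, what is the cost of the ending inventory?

Feb 15, 577 sold [FIFO — oldest first]: 128 @ $17 + 311 @ $21 + 138 @ $16 = $10,915
Ending inventory: 90 @ $16 + 126 @ $22 + 286 @ $21 + 84 @ $18 = $11,730

Ending inventory = $11,730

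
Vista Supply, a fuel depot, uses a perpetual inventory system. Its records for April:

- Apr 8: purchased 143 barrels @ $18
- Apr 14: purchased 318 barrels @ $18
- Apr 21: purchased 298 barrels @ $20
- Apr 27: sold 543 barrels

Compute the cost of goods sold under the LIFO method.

COGS = $10,370

Apr 27, 543 sold [LIFO — newest first]: 298 @ $20 + 245 @ $18 = $10,370
Ending inventory: 143 @ $18 + 73 @ $18 = $3,888
Check: goods available $14,258 = COGS $10,370 + ending $3,888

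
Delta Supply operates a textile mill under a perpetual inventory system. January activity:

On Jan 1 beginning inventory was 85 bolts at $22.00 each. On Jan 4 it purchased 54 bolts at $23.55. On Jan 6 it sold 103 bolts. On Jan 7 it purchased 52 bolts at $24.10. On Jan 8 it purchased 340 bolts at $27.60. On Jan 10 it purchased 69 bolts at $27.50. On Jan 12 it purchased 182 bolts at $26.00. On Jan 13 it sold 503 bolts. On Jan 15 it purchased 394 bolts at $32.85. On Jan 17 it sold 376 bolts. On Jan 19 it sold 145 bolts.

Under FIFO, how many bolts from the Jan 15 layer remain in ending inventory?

Jan 6, 103 sold [FIFO — oldest first]: 85 @ $22.00 + 18 @ $23.55 = $2,293.90
Jan 13, 503 sold [FIFO — oldest first]: 36 @ $23.55 + 52 @ $24.10 + 340 @ $27.60 + 69 @ $27.50 + 6 @ $26.00 = $13,538.50
Jan 17, 376 sold [FIFO — oldest first]: 176 @ $26.00 + 200 @ $32.85 = $11,146.00
Jan 19, 145 sold [FIFO — oldest first]: 145 @ $32.85 = $4,763.25
Total COGS = $2,293.90 + $13,538.50 + $11,146.00 + $4,763.25 = $31,741.65
Ending inventory: 49 @ $32.85 = $1,609.65
Check: goods available $33,351.30 = COGS $31,741.65 + ending $1,609.65

49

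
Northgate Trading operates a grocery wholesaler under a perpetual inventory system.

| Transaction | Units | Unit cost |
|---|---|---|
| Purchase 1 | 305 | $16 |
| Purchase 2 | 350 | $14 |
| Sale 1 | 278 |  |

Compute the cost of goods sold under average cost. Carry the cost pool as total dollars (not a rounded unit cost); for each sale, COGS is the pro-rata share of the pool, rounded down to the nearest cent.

COGS = $4,150.90

After Purchase 1: 305 on hand, pool $4,880.00 (≈ $16.0000 each)
After Purchase 2: 655 on hand, pool $9,780.00 (≈ $14.9313 each)
Sale 1, sell 278: 278/655 × $9,780.00 → $4,150.90
Ending inventory (cost pool remaining) = $5,629.10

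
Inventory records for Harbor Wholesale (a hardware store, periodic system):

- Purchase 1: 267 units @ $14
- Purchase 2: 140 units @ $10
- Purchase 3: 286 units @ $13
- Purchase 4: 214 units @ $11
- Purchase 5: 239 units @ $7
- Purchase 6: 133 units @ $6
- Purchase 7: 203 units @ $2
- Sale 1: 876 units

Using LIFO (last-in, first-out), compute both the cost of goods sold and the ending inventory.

COGS = $6,362; ending inventory = $7,725

Sale 1 (876) [LIFO — newest first]: 203 @ $2 + 133 @ $6 + 239 @ $7 + 214 @ $11 + 87 @ $13 = $6,362
Ending inventory: 267 @ $14 + 140 @ $10 + 199 @ $13 = $7,725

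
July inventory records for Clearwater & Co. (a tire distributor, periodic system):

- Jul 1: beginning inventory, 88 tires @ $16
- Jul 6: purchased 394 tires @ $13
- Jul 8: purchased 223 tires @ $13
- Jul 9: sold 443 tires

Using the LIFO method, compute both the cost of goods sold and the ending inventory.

Jul 9, 443 sold [LIFO — newest first]: 223 @ $13 + 220 @ $13 = $5,759
Ending inventory: 88 @ $16 + 174 @ $13 = $3,670

COGS = $5,759; ending inventory = $3,670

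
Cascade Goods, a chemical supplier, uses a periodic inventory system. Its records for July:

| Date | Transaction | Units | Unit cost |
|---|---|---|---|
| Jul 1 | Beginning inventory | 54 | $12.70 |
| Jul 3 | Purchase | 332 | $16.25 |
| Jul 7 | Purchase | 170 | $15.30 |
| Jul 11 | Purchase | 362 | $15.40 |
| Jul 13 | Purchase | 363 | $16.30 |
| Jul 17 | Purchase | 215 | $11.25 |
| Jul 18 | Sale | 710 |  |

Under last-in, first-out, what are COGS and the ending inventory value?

COGS = $10,368.45; ending inventory = $12,223.80

Jul 18, 710 sold [LIFO — newest first]: 215 @ $11.25 + 363 @ $16.30 + 132 @ $15.40 = $10,368.45
Ending inventory: 54 @ $12.70 + 332 @ $16.25 + 170 @ $15.30 + 230 @ $15.40 = $12,223.80
Check: goods available $22,592.25 = COGS $10,368.45 + ending $12,223.80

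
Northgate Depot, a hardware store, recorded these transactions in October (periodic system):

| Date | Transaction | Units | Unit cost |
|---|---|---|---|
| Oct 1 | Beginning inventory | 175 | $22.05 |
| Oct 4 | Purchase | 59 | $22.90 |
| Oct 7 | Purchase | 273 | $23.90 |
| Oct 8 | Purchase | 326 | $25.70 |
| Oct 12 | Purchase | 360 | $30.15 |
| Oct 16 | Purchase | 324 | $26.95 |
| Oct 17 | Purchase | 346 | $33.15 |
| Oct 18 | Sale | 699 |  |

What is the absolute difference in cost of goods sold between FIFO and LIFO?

FIFO COGS: 175 @ $22.05 + 59 @ $22.90 + 273 @ $23.90 + 192 @ $25.70 = $16,668.95
LIFO COGS: 346 @ $33.15 + 324 @ $26.95 + 29 @ $30.15 = $21,076.05
Difference = |$16,668.95 − $21,076.05| = $4,407.10

$4,407.10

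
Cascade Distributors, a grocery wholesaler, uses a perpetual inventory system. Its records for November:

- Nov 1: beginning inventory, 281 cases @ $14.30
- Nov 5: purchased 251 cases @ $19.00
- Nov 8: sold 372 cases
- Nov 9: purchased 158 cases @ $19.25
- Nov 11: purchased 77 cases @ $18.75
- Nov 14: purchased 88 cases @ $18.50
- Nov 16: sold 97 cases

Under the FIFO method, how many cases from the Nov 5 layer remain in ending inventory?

63

Nov 8, 372 sold [FIFO — oldest first]: 281 @ $14.30 + 91 @ $19.00 = $5,747.30
Nov 16, 97 sold [FIFO — oldest first]: 97 @ $19.00 = $1,843.00
Total COGS = $5,747.30 + $1,843.00 = $7,590.30
Ending inventory: 63 @ $19.00 + 158 @ $19.25 + 77 @ $18.75 + 88 @ $18.50 = $7,310.25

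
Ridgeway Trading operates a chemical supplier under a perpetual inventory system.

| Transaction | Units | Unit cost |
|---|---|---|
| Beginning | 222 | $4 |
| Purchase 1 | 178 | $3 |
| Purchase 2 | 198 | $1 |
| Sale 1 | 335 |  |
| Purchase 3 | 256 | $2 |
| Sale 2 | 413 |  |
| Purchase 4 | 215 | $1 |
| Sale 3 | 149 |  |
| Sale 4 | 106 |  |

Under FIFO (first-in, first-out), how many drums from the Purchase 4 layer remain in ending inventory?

66

Sale 1 (335) [FIFO — oldest first]: 222 @ $4 + 113 @ $3 = $1,227
Sale 2 (413) [FIFO — oldest first]: 65 @ $3 + 198 @ $1 + 150 @ $2 = $693
Sale 3 (149) [FIFO — oldest first]: 106 @ $2 + 43 @ $1 = $255
Sale 4 (106) [FIFO — oldest first]: 106 @ $1 = $106
Total COGS = $1,227 + $693 + $255 + $106 = $2,281
Ending inventory: 66 @ $1 = $66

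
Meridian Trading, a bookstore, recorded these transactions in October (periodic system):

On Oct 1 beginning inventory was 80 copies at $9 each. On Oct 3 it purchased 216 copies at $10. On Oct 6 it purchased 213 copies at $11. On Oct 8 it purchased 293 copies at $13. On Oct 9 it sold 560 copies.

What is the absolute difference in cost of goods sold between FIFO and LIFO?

FIFO COGS: 80 @ $9 + 216 @ $10 + 213 @ $11 + 51 @ $13 = $5,886
LIFO COGS: 293 @ $13 + 213 @ $11 + 54 @ $10 = $6,692
Difference = |$5,886 − $6,692| = $806

$806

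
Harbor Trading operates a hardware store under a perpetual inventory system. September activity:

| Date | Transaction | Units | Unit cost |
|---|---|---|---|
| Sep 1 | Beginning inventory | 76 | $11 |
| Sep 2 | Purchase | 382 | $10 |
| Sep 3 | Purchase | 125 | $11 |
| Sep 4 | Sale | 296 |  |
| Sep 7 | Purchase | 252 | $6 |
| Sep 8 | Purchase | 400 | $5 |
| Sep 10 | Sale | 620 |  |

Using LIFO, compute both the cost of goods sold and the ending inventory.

COGS = $6,405; ending inventory = $3,138

Sep 4, 296 sold [LIFO — newest first]: 125 @ $11 + 171 @ $10 = $3,085
Sep 10, 620 sold [LIFO — newest first]: 400 @ $5 + 220 @ $6 = $3,320
Total COGS = $3,085 + $3,320 = $6,405
Ending inventory: 76 @ $11 + 211 @ $10 + 32 @ $6 = $3,138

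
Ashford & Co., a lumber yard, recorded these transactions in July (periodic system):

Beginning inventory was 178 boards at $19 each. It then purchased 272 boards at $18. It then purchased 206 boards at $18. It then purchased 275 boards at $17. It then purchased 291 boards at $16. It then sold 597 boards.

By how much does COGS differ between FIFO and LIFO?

FIFO COGS: 178 @ $19 + 272 @ $18 + 147 @ $18 = $10,924
LIFO COGS: 291 @ $16 + 275 @ $17 + 31 @ $18 = $9,889
Difference = |$10,924 − $9,889| = $1,035

$1,035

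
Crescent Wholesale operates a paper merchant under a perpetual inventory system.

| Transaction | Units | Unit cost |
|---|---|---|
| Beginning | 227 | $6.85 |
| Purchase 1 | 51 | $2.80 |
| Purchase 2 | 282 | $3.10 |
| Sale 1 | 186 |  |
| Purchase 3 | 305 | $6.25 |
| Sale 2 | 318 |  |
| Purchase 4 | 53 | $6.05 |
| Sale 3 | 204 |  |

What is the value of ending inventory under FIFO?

Sale 1 (186) [FIFO — oldest first]: 186 @ $6.85 = $1,274.10
Sale 2 (318) [FIFO — oldest first]: 41 @ $6.85 + 51 @ $2.80 + 226 @ $3.10 = $1,124.25
Sale 3 (204) [FIFO — oldest first]: 56 @ $3.10 + 148 @ $6.25 = $1,098.60
Total COGS = $1,274.10 + $1,124.25 + $1,098.60 = $3,496.95
Ending inventory: 157 @ $6.25 + 53 @ $6.05 = $1,301.90
Check: goods available $4,798.85 = COGS $3,496.95 + ending $1,301.90

Ending inventory = $1,301.90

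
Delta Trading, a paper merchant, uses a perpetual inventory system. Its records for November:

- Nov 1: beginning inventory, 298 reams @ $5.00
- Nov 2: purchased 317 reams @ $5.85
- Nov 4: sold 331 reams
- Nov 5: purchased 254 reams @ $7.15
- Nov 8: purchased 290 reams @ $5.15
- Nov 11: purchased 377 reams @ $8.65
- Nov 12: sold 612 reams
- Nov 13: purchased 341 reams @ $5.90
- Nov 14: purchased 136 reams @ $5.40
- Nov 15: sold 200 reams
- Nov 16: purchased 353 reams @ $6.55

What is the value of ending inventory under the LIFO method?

Ending inventory = $7,465.80

Nov 4, 331 sold [LIFO — newest first]: 317 @ $5.85 + 14 @ $5.00 = $1,924.45
Nov 12, 612 sold [LIFO — newest first]: 377 @ $8.65 + 235 @ $5.15 = $4,471.30
Nov 15, 200 sold [LIFO — newest first]: 136 @ $5.40 + 64 @ $5.90 = $1,112.00
Total COGS = $1,924.45 + $4,471.30 + $1,112.00 = $7,507.75
Ending inventory: 284 @ $5.00 + 254 @ $7.15 + 55 @ $5.15 + 277 @ $5.90 + 353 @ $6.55 = $7,465.80
Check: goods available $14,973.55 = COGS $7,507.75 + ending $7,465.80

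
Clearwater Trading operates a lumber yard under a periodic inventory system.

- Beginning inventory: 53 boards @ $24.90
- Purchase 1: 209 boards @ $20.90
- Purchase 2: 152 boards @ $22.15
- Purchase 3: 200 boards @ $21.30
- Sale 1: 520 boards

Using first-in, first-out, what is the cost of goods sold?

COGS = $11,312.40

Sale 1 (520) [FIFO — oldest first]: 53 @ $24.90 + 209 @ $20.90 + 152 @ $22.15 + 106 @ $21.30 = $11,312.40
Ending inventory: 94 @ $21.30 = $2,002.20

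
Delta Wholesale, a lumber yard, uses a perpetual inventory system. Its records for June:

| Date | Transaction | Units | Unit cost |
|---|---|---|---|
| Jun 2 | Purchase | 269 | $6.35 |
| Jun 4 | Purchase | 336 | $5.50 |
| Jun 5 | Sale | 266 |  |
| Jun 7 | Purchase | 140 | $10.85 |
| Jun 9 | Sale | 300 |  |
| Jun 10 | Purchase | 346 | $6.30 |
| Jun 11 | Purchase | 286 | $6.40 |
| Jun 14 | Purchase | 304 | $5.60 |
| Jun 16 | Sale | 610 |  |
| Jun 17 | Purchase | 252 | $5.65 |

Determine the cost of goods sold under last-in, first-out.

COGS = $7,597.30

Jun 5, 266 sold [LIFO — newest first]: 266 @ $5.50 = $1,463.00
Jun 9, 300 sold [LIFO — newest first]: 140 @ $10.85 + 70 @ $5.50 + 90 @ $6.35 = $2,475.50
Jun 16, 610 sold [LIFO — newest first]: 304 @ $5.60 + 286 @ $6.40 + 20 @ $6.30 = $3,658.80
Total COGS = $1,463.00 + $2,475.50 + $3,658.80 = $7,597.30
Ending inventory: 179 @ $6.35 + 326 @ $6.30 + 252 @ $5.65 = $4,614.25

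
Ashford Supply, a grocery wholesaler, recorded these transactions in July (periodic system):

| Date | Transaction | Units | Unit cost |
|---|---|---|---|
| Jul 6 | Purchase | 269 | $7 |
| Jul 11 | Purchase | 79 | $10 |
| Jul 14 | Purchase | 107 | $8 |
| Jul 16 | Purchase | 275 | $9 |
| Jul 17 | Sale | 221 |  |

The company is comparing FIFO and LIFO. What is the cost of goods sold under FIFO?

FIFO COGS: 221 @ $7 = $1,547
LIFO COGS: 221 @ $9 = $1,989

COGS = $1,547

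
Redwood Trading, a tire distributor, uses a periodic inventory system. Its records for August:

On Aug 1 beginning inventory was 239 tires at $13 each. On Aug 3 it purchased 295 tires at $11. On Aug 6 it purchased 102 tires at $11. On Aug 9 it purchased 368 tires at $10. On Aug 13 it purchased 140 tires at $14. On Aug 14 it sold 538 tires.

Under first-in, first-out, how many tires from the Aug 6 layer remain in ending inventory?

98

Aug 14, 538 sold [FIFO — oldest first]: 239 @ $13 + 295 @ $11 + 4 @ $11 = $6,396
Ending inventory: 98 @ $11 + 368 @ $10 + 140 @ $14 = $6,718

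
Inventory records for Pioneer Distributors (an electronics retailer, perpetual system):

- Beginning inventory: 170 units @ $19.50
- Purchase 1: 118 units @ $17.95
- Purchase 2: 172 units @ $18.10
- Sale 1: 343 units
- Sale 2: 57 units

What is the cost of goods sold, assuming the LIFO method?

COGS = $7,376.30

Sale 1 (343) [LIFO — newest first]: 172 @ $18.10 + 118 @ $17.95 + 53 @ $19.50 = $6,264.80
Sale 2 (57) [LIFO — newest first]: 57 @ $19.50 = $1,111.50
Total COGS = $6,264.80 + $1,111.50 = $7,376.30
Ending inventory: 60 @ $19.50 = $1,170.00
Check: goods available $8,546.30 = COGS $7,376.30 + ending $1,170.00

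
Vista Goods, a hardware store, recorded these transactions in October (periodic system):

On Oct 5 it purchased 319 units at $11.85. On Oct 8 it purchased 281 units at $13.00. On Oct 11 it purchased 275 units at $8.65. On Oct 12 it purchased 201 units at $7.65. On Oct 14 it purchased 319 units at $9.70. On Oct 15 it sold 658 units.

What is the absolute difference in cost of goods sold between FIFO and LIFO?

$2,109.20

FIFO COGS: 319 @ $11.85 + 281 @ $13.00 + 58 @ $8.65 = $7,934.85
LIFO COGS: 319 @ $9.70 + 201 @ $7.65 + 138 @ $8.65 = $5,825.65
Difference = |$7,934.85 − $5,825.65| = $2,109.20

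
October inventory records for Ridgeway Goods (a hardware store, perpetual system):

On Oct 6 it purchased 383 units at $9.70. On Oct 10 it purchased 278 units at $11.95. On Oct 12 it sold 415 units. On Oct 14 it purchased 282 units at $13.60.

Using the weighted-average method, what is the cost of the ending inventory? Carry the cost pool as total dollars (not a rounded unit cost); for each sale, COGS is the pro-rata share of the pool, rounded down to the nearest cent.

Ending inventory = $6,454.19

After Oct 6: 383 on hand, pool $3,715.10 (≈ $9.7000 each)
After Oct 10: 661 on hand, pool $7,037.20 (≈ $10.6463 each)
Oct 12, sell 415: 415/661 × $7,037.20 → $4,418.21
After Oct 14: 528 on hand, pool $6,454.19 (≈ $12.2238 each)
Ending inventory (cost pool remaining) = $6,454.19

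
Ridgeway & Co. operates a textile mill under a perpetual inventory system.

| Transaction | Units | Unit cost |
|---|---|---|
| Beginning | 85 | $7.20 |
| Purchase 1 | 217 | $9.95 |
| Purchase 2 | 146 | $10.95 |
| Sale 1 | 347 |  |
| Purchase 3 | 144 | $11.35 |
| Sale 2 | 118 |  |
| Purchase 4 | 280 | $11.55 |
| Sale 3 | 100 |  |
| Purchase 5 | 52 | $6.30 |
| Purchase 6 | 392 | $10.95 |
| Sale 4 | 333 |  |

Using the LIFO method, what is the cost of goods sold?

COGS = $9,739.30

Sale 1 (347) [LIFO — newest first]: 146 @ $10.95 + 201 @ $9.95 = $3,598.65
Sale 2 (118) [LIFO — newest first]: 118 @ $11.35 = $1,339.30
Sale 3 (100) [LIFO — newest first]: 100 @ $11.55 = $1,155.00
Sale 4 (333) [LIFO — newest first]: 333 @ $10.95 = $3,646.35
Total COGS = $3,598.65 + $1,339.30 + $1,155.00 + $3,646.35 = $9,739.30
Ending inventory: 85 @ $7.20 + 16 @ $9.95 + 26 @ $11.35 + 180 @ $11.55 + 52 @ $6.30 + 59 @ $10.95 = $4,118.95
Check: goods available $13,858.25 = COGS $9,739.30 + ending $4,118.95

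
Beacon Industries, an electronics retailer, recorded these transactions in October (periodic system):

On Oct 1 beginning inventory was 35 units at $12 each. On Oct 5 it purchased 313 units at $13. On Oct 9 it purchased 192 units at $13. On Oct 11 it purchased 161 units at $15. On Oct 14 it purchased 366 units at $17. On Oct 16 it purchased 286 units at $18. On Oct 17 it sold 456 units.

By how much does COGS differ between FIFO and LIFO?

$2,145

FIFO COGS: 35 @ $12 + 313 @ $13 + 108 @ $13 = $5,893
LIFO COGS: 286 @ $18 + 170 @ $17 = $8,038
Difference = |$5,893 − $8,038| = $2,145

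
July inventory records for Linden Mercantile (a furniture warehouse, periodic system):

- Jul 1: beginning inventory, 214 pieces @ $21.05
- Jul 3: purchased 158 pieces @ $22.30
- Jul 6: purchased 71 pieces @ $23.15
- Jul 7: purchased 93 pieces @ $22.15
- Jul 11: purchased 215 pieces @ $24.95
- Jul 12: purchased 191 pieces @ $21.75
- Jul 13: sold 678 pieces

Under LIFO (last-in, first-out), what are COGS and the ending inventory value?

Jul 13, 678 sold [LIFO — newest first]: 191 @ $21.75 + 215 @ $24.95 + 93 @ $22.15 + 71 @ $23.15 + 108 @ $22.30 = $15,630.50
Ending inventory: 214 @ $21.05 + 50 @ $22.30 = $5,619.70

COGS = $15,630.50; ending inventory = $5,619.70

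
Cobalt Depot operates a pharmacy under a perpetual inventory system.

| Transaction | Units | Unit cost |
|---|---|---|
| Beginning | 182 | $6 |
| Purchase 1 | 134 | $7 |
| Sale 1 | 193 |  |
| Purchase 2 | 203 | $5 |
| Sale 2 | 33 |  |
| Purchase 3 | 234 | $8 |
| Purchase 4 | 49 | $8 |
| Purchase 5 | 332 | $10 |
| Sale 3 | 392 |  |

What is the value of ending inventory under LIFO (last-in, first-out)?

Sale 1 (193) [LIFO — newest first]: 134 @ $7 + 59 @ $6 = $1,292
Sale 2 (33) [LIFO — newest first]: 33 @ $5 = $165
Sale 3 (392) [LIFO — newest first]: 332 @ $10 + 49 @ $8 + 11 @ $8 = $3,800
Total COGS = $1,292 + $165 + $3,800 = $5,257
Ending inventory: 123 @ $6 + 170 @ $5 + 223 @ $8 = $3,372

Ending inventory = $3,372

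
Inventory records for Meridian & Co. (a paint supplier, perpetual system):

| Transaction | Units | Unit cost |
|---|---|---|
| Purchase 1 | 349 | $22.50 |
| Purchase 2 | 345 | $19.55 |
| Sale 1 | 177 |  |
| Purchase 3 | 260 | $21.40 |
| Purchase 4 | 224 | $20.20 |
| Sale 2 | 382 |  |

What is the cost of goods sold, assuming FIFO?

Sale 1 (177) [FIFO — oldest first]: 177 @ $22.50 = $3,982.50
Sale 2 (382) [FIFO — oldest first]: 172 @ $22.50 + 210 @ $19.55 = $7,975.50
Total COGS = $3,982.50 + $7,975.50 = $11,958.00
Ending inventory: 135 @ $19.55 + 260 @ $21.40 + 224 @ $20.20 = $12,728.05

COGS = $11,958.00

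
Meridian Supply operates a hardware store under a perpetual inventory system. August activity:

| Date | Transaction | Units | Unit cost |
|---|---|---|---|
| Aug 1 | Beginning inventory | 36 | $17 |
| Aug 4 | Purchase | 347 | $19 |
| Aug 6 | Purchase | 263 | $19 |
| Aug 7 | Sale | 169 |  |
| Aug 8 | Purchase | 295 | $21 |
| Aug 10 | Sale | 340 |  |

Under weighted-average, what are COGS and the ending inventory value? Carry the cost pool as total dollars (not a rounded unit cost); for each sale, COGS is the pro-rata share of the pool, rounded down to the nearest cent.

COGS = $9,888.59; ending inventory = $8,508.41

After Aug 1: 36 on hand, pool $612.00 (≈ $17.0000 each)
After Aug 4: 383 on hand, pool $7,205.00 (≈ $18.8120 each)
After Aug 6: 646 on hand, pool $12,202.00 (≈ $18.8885 each)
Aug 7, sell 169: 169/646 × $12,202.00 → $3,192.16
After Aug 8: 772 on hand, pool $15,204.84 (≈ $19.6954 each)
Aug 10, sell 340: 340/772 × $15,204.84 → $6,696.43
Total COGS = $3,192.16 + $6,696.43 = $9,888.59
Ending inventory (cost pool remaining) = $8,508.41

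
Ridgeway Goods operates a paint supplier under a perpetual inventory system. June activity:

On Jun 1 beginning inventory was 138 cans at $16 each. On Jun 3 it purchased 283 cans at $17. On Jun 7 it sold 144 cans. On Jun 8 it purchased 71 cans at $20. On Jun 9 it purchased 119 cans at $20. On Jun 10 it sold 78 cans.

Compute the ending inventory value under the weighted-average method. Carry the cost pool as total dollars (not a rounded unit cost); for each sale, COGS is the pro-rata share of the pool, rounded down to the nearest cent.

After Jun 1: 138 on hand, pool $2,208.00 (≈ $16.0000 each)
After Jun 3: 421 on hand, pool $7,019.00 (≈ $16.6722 each)
Jun 7, sell 144: 144/421 × $7,019.00 → $2,400.79
After Jun 8: 348 on hand, pool $6,038.21 (≈ $17.3512 each)
After Jun 9: 467 on hand, pool $8,418.21 (≈ $18.0261 each)
Jun 10, sell 78: 78/467 × $8,418.21 → $1,406.03
Total COGS = $2,400.79 + $1,406.03 = $3,806.82
Ending inventory (cost pool remaining) = $7,012.18
Check: goods available $10,819.00 = COGS $3,806.82 + ending $7,012.18

Ending inventory = $7,012.18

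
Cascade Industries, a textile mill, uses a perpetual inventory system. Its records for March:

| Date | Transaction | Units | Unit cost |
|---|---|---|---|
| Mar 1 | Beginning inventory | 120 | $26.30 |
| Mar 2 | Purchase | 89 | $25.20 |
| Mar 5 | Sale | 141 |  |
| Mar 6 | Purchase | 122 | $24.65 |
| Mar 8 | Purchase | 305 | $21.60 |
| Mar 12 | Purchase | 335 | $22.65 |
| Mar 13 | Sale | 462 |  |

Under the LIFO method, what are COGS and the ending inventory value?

COGS = $13,941.35; ending inventory = $8,640.50

Mar 5, 141 sold [LIFO — newest first]: 89 @ $25.20 + 52 @ $26.30 = $3,610.40
Mar 13, 462 sold [LIFO — newest first]: 335 @ $22.65 + 127 @ $21.60 = $10,330.95
Total COGS = $3,610.40 + $10,330.95 = $13,941.35
Ending inventory: 68 @ $26.30 + 122 @ $24.65 + 178 @ $21.60 = $8,640.50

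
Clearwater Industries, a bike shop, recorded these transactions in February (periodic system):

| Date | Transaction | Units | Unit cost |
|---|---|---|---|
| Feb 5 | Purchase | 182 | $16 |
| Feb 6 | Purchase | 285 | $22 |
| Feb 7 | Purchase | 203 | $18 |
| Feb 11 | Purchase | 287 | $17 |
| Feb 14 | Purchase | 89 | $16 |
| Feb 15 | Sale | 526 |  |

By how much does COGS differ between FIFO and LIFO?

FIFO COGS: 182 @ $16 + 285 @ $22 + 59 @ $18 = $10,244
LIFO COGS: 89 @ $16 + 287 @ $17 + 150 @ $18 = $9,003
Difference = |$10,244 − $9,003| = $1,241

$1,241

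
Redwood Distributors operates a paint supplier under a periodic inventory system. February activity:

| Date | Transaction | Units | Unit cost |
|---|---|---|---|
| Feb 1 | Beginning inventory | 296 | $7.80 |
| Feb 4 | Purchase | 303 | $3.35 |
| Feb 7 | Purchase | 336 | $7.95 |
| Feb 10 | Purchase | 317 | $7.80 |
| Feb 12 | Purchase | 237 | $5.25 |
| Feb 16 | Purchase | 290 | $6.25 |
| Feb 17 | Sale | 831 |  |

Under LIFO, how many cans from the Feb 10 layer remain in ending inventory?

13

Feb 17, 831 sold [LIFO — newest first]: 290 @ $6.25 + 237 @ $5.25 + 304 @ $7.80 = $5,427.95
Ending inventory: 296 @ $7.80 + 303 @ $3.35 + 336 @ $7.95 + 13 @ $7.80 = $6,096.45
Check: goods available $11,524.40 = COGS $5,427.95 + ending $6,096.45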